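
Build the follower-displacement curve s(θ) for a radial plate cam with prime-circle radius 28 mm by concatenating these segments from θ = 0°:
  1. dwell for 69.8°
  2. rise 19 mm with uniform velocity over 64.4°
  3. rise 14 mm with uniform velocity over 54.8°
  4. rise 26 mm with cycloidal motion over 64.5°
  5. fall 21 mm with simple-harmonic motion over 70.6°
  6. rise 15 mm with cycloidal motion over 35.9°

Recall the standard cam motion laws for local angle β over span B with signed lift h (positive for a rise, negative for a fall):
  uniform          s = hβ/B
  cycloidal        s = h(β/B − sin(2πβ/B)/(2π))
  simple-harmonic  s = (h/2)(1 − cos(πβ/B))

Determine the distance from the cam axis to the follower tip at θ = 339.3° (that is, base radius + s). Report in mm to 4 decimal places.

seg 1 [0°–69.8°] dwell: s stays 0.0000
seg 2 [69.8°–134.2°] uniform, h=19: full span → s += 19 → s = 19.0000
seg 3 [134.2°–189°] uniform, h=14: full span → s += 14 → s = 33.0000
seg 4 [189°–253.5°] cycloidal, h=26: full span → s += 26 → s = 59.0000
seg 5 [253.5°–324.1°] simple-harmonic, h=-21: full span → s += -21 → s = 38.0000
seg 6 [324.1°–360°] cycloidal, h=15: θ=339.3° here. β=15.2, B=35.9. 15·(0.4234 − sin(2π·0.4234)/(2π)) = 5.2458 → s = 43.2458
radial distance = base radius + s = 28 + 43.2458 = 71.2458

71.2458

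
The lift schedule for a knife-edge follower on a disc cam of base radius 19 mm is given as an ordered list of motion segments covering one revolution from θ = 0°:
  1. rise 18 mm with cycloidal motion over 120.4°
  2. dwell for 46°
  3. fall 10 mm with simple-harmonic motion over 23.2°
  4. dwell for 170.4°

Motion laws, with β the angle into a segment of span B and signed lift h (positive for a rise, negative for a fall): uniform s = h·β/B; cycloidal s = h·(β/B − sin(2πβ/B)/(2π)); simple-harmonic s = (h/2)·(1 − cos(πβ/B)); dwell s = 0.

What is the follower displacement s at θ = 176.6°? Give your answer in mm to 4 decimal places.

seg 1 [0°–120.4°] cycloidal, h=18: full span → s += 18 → s = 18.0000
seg 2 [120.4°–166.4°] dwell: s stays 18.0000
seg 3 [166.4°–189.6°] simple-harmonic, h=-10: θ=176.6° here. β=10.2, B=23.2. -10/2·(1 − cos(π·0.4397)) = -4.0578 → s = 13.9422

13.9422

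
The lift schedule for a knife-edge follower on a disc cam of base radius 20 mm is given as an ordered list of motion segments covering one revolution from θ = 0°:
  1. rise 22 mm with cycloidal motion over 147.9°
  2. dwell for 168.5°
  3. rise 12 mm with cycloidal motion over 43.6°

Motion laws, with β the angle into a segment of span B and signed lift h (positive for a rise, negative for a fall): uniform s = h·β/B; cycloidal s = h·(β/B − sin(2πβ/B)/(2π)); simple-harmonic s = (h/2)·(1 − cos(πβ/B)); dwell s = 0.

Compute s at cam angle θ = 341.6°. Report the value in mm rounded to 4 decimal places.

seg 1 [0°–147.9°] cycloidal, h=22: full span → s += 22 → s = 22.0000
seg 2 [147.9°–316.4°] dwell: s stays 22.0000
seg 3 [316.4°–360°] cycloidal, h=12: θ=341.6° here. β=25.2, B=43.6. 12·(0.5780 − sin(2π·0.5780)/(2π)) = 7.8346 → s = 29.8346

29.8346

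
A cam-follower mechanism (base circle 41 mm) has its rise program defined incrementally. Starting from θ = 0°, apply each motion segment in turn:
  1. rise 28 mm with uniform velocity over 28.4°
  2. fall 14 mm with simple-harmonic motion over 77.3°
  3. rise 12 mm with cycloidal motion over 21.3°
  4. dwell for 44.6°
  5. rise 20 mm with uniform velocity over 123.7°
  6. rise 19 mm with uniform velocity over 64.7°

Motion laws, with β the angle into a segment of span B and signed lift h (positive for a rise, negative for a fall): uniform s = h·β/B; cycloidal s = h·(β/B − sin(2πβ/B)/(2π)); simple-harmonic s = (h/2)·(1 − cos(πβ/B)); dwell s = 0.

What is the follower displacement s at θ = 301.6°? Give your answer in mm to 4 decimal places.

seg 1 [0°–28.4°] uniform, h=28: full span → s += 28 → s = 28.0000
seg 2 [28.4°–105.7°] simple-harmonic, h=-14: full span → s += -14 → s = 14.0000
seg 3 [105.7°–127°] cycloidal, h=12: full span → s += 12 → s = 26.0000
seg 4 [127°–171.6°] dwell: s stays 26.0000
seg 5 [171.6°–295.3°] uniform, h=20: full span → s += 20 → s = 46.0000
seg 6 [295.3°–360°] uniform, h=19: θ=301.6° here. β=6.3, B=64.7. 19·6.3/64.7 = 1.8501 → s = 47.8501

47.8501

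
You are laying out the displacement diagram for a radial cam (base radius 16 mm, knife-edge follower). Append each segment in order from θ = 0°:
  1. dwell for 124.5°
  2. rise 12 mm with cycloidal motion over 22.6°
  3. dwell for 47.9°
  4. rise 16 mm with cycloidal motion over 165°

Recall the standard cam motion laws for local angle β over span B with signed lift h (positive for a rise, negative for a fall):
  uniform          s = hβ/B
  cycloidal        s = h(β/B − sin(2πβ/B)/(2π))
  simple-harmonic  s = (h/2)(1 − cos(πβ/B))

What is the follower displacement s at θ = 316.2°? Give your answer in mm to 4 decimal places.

seg 1 [0°–124.5°] dwell: s stays 0.0000
seg 2 [124.5°–147.1°] cycloidal, h=12: full span → s += 12 → s = 12.0000
seg 3 [147.1°–195°] dwell: s stays 12.0000
seg 4 [195°–360°] cycloidal, h=16: θ=316.2° here. β=121.2, B=165. 16·(0.7345 − sin(2π·0.7345)/(2π)) = 14.2872 → s = 26.2872

26.2872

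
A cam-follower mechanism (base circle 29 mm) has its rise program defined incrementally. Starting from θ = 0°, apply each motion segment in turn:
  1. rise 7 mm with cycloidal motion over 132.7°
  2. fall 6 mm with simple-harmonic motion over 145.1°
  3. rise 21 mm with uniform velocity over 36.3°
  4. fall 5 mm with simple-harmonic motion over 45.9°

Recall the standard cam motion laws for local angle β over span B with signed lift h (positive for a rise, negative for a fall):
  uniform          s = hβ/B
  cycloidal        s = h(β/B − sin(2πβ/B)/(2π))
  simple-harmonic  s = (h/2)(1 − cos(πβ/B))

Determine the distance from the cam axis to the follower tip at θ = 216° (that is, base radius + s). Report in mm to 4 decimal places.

seg 1 [0°–132.7°] cycloidal, h=7: full span → s += 7 → s = 7.0000
seg 2 [132.7°–277.8°] simple-harmonic, h=-6: θ=216° here. β=83.3, B=145.1. -6/2·(1 − cos(π·0.5741)) = -3.6920 → s = 3.3080
radial distance = base radius + s = 29 + 3.3080 = 32.3080

32.3080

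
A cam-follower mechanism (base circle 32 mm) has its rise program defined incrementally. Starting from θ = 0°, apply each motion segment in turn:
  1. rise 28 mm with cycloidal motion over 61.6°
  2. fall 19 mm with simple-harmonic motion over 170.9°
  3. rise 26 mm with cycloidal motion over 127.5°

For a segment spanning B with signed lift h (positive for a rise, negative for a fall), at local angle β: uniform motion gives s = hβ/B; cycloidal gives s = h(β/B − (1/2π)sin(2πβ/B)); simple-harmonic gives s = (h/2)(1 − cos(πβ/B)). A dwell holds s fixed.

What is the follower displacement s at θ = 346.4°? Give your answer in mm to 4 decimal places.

seg 1 [0°–61.6°] cycloidal, h=28: full span → s += 28 → s = 28.0000
seg 2 [61.6°–232.5°] simple-harmonic, h=-19: full span → s += -19 → s = 9.0000
seg 3 [232.5°–360°] cycloidal, h=26: θ=346.4° here. β=113.9, B=127.5. 26·(0.8933 − sin(2π·0.8933)/(2π)) = 25.7970 → s = 34.7970

34.7970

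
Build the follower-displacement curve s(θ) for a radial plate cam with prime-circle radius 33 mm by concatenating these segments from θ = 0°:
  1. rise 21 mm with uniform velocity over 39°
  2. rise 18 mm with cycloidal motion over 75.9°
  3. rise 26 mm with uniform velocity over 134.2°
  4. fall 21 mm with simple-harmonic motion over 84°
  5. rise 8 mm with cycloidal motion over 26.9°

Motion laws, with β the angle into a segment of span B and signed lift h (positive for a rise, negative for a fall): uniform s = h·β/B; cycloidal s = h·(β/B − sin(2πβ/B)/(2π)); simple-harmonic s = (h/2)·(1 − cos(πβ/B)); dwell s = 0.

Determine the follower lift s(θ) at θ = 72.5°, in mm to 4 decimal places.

seg 1 [0°–39°] uniform, h=21: full span → s += 21 → s = 21.0000
seg 2 [39°–114.9°] cycloidal, h=18: θ=72.5° here. β=33.5, B=75.9. 18·(0.4414 − sin(2π·0.4414)/(2π)) = 6.9130 → s = 27.9130

27.9130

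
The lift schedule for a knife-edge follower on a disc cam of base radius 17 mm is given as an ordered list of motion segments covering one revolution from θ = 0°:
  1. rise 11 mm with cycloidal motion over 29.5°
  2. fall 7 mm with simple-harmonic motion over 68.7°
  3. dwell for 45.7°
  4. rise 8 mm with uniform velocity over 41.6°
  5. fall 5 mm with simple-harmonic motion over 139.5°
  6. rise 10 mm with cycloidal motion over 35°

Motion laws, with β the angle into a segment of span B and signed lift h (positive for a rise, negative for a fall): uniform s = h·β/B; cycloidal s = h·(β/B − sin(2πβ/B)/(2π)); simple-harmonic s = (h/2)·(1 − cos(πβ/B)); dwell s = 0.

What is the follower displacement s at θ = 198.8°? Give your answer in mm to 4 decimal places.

seg 1 [0°–29.5°] cycloidal, h=11: full span → s += 11 → s = 11.0000
seg 2 [29.5°–98.2°] simple-harmonic, h=-7: full span → s += -7 → s = 4.0000
seg 3 [98.2°–143.9°] dwell: s stays 4.0000
seg 4 [143.9°–185.5°] uniform, h=8: full span → s += 8 → s = 12.0000
seg 5 [185.5°–325°] simple-harmonic, h=-5: θ=198.8° here. β=13.3, B=139.5. -5/2·(1 − cos(π·0.0953)) = -0.1113 → s = 11.8887

11.8887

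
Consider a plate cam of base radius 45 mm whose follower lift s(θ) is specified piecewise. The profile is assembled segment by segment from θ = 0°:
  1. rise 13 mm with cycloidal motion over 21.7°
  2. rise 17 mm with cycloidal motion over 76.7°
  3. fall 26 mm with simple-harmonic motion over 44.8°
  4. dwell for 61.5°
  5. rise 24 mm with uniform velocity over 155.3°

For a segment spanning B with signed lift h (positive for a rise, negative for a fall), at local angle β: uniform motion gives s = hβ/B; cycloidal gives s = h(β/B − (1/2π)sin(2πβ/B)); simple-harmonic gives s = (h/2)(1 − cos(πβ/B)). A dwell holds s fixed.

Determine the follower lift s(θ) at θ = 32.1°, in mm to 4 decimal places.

seg 1 [0°–21.7°] cycloidal, h=13: full span → s += 13 → s = 13.0000
seg 2 [21.7°–98.4°] cycloidal, h=17: θ=32.1° here. β=10.4, B=76.7. 17·(0.1356 − sin(2π·0.1356)/(2π)) = 0.2689 → s = 13.2689

13.2689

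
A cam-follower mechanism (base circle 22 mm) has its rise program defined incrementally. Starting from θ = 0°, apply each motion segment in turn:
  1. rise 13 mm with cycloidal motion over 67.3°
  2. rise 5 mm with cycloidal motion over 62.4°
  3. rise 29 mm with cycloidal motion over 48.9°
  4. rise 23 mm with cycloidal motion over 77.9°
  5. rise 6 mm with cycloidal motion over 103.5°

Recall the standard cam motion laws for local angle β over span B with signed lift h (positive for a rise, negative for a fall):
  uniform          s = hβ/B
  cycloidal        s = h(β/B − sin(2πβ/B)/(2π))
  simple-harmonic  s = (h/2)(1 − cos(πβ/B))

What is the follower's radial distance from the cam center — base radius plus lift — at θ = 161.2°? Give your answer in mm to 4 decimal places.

seg 1 [0°–67.3°] cycloidal, h=13: full span → s += 13 → s = 13.0000
seg 2 [67.3°–129.7°] cycloidal, h=5: full span → s += 5 → s = 18.0000
seg 3 [129.7°–178.6°] cycloidal, h=29: θ=161.2° here. β=31.5, B=48.9. 29·(0.6442 − sin(2π·0.6442)/(2π)) = 22.3132 → s = 40.3132
radial distance = base radius + s = 22 + 40.3132 = 62.3132

62.3132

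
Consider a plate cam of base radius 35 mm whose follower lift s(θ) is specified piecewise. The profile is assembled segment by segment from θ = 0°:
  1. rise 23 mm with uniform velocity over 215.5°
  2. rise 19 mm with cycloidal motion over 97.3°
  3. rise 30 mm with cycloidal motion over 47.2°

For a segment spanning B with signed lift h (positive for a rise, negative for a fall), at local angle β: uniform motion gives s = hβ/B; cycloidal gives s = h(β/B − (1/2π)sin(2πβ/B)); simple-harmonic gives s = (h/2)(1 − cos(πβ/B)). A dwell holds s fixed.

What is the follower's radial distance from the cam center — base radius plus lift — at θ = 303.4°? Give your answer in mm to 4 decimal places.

seg 1 [0°–215.5°] uniform, h=23: full span → s += 23 → s = 23.0000
seg 2 [215.5°–312.8°] cycloidal, h=19: θ=303.4° here. β=87.9, B=97.3. 19·(0.9034 − sin(2π·0.9034)/(2π)) = 18.8893 → s = 41.8893
radial distance = base radius + s = 35 + 41.8893 = 76.8893

76.8893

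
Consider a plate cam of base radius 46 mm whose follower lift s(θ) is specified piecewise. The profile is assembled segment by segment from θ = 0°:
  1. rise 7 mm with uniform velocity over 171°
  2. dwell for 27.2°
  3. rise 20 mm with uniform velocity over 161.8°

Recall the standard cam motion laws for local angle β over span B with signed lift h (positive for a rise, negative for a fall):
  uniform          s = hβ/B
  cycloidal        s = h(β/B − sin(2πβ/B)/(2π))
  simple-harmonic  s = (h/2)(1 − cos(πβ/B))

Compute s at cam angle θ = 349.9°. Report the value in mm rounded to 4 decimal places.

seg 1 [0°–171°] uniform, h=7: full span → s += 7 → s = 7.0000
seg 2 [171°–198.2°] dwell: s stays 7.0000
seg 3 [198.2°–360°] uniform, h=20: θ=349.9° here. β=151.7, B=161.8. 20·151.7/161.8 = 18.7515 → s = 25.7515

25.7515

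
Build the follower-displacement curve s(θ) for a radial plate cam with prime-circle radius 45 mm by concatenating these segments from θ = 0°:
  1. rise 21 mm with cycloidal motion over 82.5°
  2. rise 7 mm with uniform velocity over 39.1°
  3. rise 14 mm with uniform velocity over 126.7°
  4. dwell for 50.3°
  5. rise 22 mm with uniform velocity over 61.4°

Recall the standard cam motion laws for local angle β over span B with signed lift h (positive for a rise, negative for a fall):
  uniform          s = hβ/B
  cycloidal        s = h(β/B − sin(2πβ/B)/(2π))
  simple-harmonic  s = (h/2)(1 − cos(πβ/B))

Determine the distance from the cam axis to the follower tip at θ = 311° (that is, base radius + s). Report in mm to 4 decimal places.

seg 1 [0°–82.5°] cycloidal, h=21: full span → s += 21 → s = 21.0000
seg 2 [82.5°–121.6°] uniform, h=7: full span → s += 7 → s = 28.0000
seg 3 [121.6°–248.3°] uniform, h=14: full span → s += 14 → s = 42.0000
seg 4 [248.3°–298.6°] dwell: s stays 42.0000
seg 5 [298.6°–360°] uniform, h=22: θ=311° here. β=12.4, B=61.4. 22·12.4/61.4 = 4.4430 → s = 46.4430
radial distance = base radius + s = 45 + 46.4430 = 91.4430

91.4430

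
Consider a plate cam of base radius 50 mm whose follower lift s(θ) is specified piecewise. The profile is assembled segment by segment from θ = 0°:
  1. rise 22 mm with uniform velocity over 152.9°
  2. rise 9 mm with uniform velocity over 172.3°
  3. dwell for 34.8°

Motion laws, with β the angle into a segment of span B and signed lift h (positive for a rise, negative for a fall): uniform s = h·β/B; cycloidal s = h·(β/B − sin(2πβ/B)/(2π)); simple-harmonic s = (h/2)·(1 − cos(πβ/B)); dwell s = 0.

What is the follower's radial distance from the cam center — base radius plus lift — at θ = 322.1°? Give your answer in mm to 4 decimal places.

seg 1 [0°–152.9°] uniform, h=22: full span → s += 22 → s = 22.0000
seg 2 [152.9°–325.2°] uniform, h=9: θ=322.1° here. β=169.2, B=172.3. 9·169.2/172.3 = 8.8381 → s = 30.8381
radial distance = base radius + s = 50 + 30.8381 = 80.8381

80.8381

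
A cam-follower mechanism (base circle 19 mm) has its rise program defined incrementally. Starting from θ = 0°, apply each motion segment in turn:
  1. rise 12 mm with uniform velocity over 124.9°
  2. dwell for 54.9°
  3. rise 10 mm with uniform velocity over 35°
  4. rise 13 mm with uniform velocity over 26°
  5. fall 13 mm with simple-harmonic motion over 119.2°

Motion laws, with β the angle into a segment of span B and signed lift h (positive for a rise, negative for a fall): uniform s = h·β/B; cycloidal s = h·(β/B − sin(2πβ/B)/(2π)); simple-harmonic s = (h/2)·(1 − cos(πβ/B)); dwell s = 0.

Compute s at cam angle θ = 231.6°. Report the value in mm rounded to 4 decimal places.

seg 1 [0°–124.9°] uniform, h=12: full span → s += 12 → s = 12.0000
seg 2 [124.9°–179.8°] dwell: s stays 12.0000
seg 3 [179.8°–214.8°] uniform, h=10: full span → s += 10 → s = 22.0000
seg 4 [214.8°–240.8°] uniform, h=13: θ=231.6° here. β=16.8, B=26. 13·16.8/26 = 8.4000 → s = 30.4000

30.4000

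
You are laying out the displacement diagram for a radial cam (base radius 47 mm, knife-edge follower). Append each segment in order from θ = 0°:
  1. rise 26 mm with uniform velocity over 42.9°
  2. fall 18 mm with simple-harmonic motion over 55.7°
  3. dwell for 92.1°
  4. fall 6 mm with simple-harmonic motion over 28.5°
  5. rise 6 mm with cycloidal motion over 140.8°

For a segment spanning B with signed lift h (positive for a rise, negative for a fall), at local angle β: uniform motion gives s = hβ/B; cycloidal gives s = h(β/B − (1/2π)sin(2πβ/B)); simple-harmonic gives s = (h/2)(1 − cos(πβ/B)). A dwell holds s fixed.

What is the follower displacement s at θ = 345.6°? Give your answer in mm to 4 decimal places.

seg 1 [0°–42.9°] uniform, h=26: full span → s += 26 → s = 26.0000
seg 2 [42.9°–98.6°] simple-harmonic, h=-18: full span → s += -18 → s = 8.0000
seg 3 [98.6°–190.7°] dwell: s stays 8.0000
seg 4 [190.7°–219.2°] simple-harmonic, h=-6: full span → s += -6 → s = 2.0000
seg 5 [219.2°–360°] cycloidal, h=6: θ=345.6° here. β=126.4, B=140.8. 6·(0.8977 − sin(2π·0.8977)/(2π)) = 5.9586 → s = 7.9586

7.9586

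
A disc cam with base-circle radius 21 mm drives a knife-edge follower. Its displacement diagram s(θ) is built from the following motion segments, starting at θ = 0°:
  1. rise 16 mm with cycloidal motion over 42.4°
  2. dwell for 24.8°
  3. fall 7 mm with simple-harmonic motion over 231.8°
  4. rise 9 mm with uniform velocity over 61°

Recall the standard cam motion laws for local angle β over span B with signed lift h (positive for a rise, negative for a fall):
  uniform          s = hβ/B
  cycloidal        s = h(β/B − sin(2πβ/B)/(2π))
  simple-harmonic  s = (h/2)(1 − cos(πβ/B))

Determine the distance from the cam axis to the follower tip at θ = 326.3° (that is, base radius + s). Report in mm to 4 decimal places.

seg 1 [0°–42.4°] cycloidal, h=16: full span → s += 16 → s = 16.0000
seg 2 [42.4°–67.2°] dwell: s stays 16.0000
seg 3 [67.2°–299°] simple-harmonic, h=-7: full span → s += -7 → s = 9.0000
seg 4 [299°–360°] uniform, h=9: θ=326.3° here. β=27.3, B=61. 9·27.3/61 = 4.0279 → s = 13.0279
radial distance = base radius + s = 21 + 13.0279 = 34.0279

34.0279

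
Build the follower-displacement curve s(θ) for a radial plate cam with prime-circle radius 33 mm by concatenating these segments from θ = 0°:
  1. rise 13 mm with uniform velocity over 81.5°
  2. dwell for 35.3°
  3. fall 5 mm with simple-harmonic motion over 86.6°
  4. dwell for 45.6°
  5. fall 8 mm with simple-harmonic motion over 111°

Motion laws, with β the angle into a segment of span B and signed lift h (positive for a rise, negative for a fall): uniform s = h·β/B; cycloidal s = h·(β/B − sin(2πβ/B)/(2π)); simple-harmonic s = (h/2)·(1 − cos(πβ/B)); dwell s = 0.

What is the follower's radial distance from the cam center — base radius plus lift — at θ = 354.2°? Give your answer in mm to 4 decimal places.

seg 1 [0°–81.5°] uniform, h=13: full span → s += 13 → s = 13.0000
seg 2 [81.5°–116.8°] dwell: s stays 13.0000
seg 3 [116.8°–203.4°] simple-harmonic, h=-5: full span → s += -5 → s = 8.0000
seg 4 [203.4°–249°] dwell: s stays 8.0000
seg 5 [249°–360°] simple-harmonic, h=-8: θ=354.2° here. β=105.2, B=111. -8/2·(1 − cos(π·0.9477)) = -7.9462 → s = 0.0538
radial distance = base radius + s = 33 + 0.0538 = 33.0538

33.0538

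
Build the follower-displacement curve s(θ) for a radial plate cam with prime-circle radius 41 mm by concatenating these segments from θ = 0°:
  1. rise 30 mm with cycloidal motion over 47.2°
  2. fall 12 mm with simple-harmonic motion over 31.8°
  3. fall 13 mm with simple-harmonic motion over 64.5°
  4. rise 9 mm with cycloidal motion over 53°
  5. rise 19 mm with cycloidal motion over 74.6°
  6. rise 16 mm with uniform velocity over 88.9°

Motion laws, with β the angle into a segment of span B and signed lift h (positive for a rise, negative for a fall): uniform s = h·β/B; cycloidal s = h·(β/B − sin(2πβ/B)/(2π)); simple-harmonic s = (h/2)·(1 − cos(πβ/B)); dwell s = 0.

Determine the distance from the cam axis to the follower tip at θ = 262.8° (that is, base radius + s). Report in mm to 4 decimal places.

seg 1 [0°–47.2°] cycloidal, h=30: full span → s += 30 → s = 30.0000
seg 2 [47.2°–79°] simple-harmonic, h=-12: full span → s += -12 → s = 18.0000
seg 3 [79°–143.5°] simple-harmonic, h=-13: full span → s += -13 → s = 5.0000
seg 4 [143.5°–196.5°] cycloidal, h=9: full span → s += 9 → s = 14.0000
seg 5 [196.5°–271.1°] cycloidal, h=19: θ=262.8° here. β=66.3, B=74.6. 19·(0.8887 − sin(2π·0.8887)/(2π)) = 18.8320 → s = 32.8320
radial distance = base radius + s = 41 + 32.8320 = 73.8320

73.8320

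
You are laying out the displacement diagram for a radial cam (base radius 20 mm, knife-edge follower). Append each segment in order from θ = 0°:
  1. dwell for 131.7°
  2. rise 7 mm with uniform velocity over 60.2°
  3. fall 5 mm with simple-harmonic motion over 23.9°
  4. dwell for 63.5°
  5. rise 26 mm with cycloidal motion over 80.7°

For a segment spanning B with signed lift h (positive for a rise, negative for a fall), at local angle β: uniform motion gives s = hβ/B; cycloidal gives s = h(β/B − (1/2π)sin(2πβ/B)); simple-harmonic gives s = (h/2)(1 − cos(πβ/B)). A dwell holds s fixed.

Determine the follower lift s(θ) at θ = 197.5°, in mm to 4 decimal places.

seg 1 [0°–131.7°] dwell: s stays 0.0000
seg 2 [131.7°–191.9°] uniform, h=7: full span → s += 7 → s = 7.0000
seg 3 [191.9°–215.8°] simple-harmonic, h=-5: θ=197.5° here. β=5.6, B=23.9. -5/2·(1 − cos(π·0.2343)) = -0.6473 → s = 6.3527

6.3527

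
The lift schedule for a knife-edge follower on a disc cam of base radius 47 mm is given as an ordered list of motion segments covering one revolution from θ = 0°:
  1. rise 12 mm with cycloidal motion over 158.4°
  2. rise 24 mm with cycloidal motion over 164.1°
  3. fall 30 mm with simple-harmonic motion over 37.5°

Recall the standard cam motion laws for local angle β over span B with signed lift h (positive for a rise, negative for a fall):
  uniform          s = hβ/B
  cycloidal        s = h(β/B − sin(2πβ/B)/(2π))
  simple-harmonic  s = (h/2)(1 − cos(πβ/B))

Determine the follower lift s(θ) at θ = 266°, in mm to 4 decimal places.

seg 1 [0°–158.4°] cycloidal, h=12: full span → s += 12 → s = 12.0000
seg 2 [158.4°–322.5°] cycloidal, h=24: θ=266° here. β=107.6, B=164.1. 24·(0.6557 − sin(2π·0.6557)/(2π)) = 18.9053 → s = 30.9053

30.9053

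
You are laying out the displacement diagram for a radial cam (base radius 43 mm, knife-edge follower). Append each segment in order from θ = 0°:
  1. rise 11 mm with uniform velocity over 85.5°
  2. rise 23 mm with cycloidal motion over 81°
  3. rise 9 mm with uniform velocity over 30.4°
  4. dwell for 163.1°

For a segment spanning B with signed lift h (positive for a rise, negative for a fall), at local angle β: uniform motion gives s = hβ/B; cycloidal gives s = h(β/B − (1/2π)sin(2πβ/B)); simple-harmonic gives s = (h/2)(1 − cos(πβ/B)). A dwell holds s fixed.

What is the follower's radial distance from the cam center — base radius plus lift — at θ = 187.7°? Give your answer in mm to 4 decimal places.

seg 1 [0°–85.5°] uniform, h=11: full span → s += 11 → s = 11.0000
seg 2 [85.5°–166.5°] cycloidal, h=23: full span → s += 23 → s = 34.0000
seg 3 [166.5°–196.9°] uniform, h=9: θ=187.7° here. β=21.2, B=30.4. 9·21.2/30.4 = 6.2763 → s = 40.2763
radial distance = base radius + s = 43 + 40.2763 = 83.2763

83.2763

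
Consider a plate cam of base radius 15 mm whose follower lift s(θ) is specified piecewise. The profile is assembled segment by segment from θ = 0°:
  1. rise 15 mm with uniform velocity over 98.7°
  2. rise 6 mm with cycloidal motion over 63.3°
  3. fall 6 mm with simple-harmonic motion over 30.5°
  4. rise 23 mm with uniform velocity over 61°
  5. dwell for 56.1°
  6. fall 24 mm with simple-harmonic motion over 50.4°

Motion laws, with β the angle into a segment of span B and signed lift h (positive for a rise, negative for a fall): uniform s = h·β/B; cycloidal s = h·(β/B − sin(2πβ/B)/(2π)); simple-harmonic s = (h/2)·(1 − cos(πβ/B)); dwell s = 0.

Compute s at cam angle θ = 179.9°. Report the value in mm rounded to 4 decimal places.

seg 1 [0°–98.7°] uniform, h=15: full span → s += 15 → s = 15.0000
seg 2 [98.7°–162°] cycloidal, h=6: full span → s += 6 → s = 21.0000
seg 3 [162°–192.5°] simple-harmonic, h=-6: θ=179.9° here. β=17.9, B=30.5. -6/2·(1 − cos(π·0.5869)) = -3.8087 → s = 17.1913

17.1913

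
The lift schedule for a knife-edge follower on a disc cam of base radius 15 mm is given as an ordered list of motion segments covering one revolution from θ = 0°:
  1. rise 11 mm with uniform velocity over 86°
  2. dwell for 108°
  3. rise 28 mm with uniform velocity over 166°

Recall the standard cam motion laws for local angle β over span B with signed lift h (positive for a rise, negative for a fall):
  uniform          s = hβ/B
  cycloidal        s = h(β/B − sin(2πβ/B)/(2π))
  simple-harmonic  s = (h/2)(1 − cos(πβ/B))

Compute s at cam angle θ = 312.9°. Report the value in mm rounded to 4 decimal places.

seg 1 [0°–86°] uniform, h=11: full span → s += 11 → s = 11.0000
seg 2 [86°–194°] dwell: s stays 11.0000
seg 3 [194°–360°] uniform, h=28: θ=312.9° here. β=118.9, B=166. 28·118.9/166 = 20.0554 → s = 31.0554

31.0554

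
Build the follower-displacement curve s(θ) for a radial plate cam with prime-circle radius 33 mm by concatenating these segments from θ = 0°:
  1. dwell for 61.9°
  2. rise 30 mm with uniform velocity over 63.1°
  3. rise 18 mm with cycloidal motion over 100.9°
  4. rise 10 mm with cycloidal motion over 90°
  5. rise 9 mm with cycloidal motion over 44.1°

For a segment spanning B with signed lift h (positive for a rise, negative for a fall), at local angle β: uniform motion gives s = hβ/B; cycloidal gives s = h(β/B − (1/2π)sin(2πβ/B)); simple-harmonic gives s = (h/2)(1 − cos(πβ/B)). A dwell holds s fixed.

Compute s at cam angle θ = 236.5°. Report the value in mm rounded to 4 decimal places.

seg 1 [0°–61.9°] dwell: s stays 0.0000
seg 2 [61.9°–125°] uniform, h=30: full span → s += 30 → s = 30.0000
seg 3 [125°–225.9°] cycloidal, h=18: full span → s += 18 → s = 48.0000
seg 4 [225.9°–315.9°] cycloidal, h=10: θ=236.5° here. β=10.6, B=90. 10·(0.1178 − sin(2π·0.1178)/(2π)) = 0.1046 → s = 48.1046

48.1046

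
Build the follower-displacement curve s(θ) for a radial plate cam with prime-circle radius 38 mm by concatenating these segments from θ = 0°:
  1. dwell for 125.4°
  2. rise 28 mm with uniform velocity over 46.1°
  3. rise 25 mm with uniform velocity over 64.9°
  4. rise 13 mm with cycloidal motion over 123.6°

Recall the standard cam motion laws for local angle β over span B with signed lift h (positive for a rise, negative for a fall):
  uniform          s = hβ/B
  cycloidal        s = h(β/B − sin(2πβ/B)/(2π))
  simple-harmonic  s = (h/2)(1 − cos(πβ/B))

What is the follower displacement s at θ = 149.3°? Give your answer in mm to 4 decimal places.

seg 1 [0°–125.4°] dwell: s stays 0.0000
seg 2 [125.4°–171.5°] uniform, h=28: θ=149.3° here. β=23.9, B=46.1. 28·23.9/46.1 = 14.5163 → s = 14.5163

14.5163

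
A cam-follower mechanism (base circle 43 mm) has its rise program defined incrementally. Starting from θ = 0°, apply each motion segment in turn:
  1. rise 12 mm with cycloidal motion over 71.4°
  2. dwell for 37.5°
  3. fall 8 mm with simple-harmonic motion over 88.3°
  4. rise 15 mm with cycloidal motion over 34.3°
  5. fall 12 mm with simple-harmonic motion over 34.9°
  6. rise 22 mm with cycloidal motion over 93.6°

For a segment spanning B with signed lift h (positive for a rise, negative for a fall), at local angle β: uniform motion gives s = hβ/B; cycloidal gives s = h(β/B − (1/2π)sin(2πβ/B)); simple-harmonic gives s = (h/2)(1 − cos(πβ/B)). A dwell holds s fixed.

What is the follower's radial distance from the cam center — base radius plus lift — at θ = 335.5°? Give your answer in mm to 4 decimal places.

seg 1 [0°–71.4°] cycloidal, h=12: full span → s += 12 → s = 12.0000
seg 2 [71.4°–108.9°] dwell: s stays 12.0000
seg 3 [108.9°–197.2°] simple-harmonic, h=-8: full span → s += -8 → s = 4.0000
seg 4 [197.2°–231.5°] cycloidal, h=15: full span → s += 15 → s = 19.0000
seg 5 [231.5°–266.4°] simple-harmonic, h=-12: full span → s += -12 → s = 7.0000
seg 6 [266.4°–360°] cycloidal, h=22: θ=335.5° here. β=69.1, B=93.6. 22·(0.7382 − sin(2π·0.7382)/(2π)) = 19.7333 → s = 26.7333
radial distance = base radius + s = 43 + 26.7333 = 69.7333

69.7333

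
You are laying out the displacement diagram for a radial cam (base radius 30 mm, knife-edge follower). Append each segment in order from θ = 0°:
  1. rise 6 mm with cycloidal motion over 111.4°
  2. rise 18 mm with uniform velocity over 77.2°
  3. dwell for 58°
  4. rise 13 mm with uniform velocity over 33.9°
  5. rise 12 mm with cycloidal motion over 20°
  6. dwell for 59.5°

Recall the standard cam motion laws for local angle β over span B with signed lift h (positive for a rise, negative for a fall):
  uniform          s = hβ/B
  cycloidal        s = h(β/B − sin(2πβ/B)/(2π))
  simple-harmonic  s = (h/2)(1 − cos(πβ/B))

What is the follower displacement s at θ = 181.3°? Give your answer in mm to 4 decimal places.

seg 1 [0°–111.4°] cycloidal, h=6: full span → s += 6 → s = 6.0000
seg 2 [111.4°–188.6°] uniform, h=18: θ=181.3° here. β=69.9, B=77.2. 18·69.9/77.2 = 16.2979 → s = 22.2979

22.2979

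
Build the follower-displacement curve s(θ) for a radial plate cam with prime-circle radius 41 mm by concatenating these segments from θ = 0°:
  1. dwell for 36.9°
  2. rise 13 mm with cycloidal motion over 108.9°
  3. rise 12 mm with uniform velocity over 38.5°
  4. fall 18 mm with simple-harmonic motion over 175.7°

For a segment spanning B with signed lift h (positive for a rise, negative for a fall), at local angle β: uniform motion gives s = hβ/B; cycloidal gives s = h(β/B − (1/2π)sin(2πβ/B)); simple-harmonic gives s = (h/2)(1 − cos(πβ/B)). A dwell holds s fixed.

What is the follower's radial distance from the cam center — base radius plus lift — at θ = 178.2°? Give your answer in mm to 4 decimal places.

seg 1 [0°–36.9°] dwell: s stays 0.0000
seg 2 [36.9°–145.8°] cycloidal, h=13: full span → s += 13 → s = 13.0000
seg 3 [145.8°–184.3°] uniform, h=12: θ=178.2° here. β=32.4, B=38.5. 12·32.4/38.5 = 10.0987 → s = 23.0987
radial distance = base radius + s = 41 + 23.0987 = 64.0987

64.0987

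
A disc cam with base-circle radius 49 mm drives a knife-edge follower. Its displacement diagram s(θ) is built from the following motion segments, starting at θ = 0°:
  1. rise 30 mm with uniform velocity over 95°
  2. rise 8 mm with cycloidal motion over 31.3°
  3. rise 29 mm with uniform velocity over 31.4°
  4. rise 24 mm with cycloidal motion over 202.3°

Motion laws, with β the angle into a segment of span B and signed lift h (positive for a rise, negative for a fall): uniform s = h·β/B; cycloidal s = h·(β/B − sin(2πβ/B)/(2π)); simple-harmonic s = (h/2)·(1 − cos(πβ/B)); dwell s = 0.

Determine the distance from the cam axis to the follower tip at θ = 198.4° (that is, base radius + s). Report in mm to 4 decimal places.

seg 1 [0°–95°] uniform, h=30: full span → s += 30 → s = 30.0000
seg 2 [95°–126.3°] cycloidal, h=8: full span → s += 8 → s = 38.0000
seg 3 [126.3°–157.7°] uniform, h=29: full span → s += 29 → s = 67.0000
seg 4 [157.7°–360°] cycloidal, h=24: θ=198.4° here. β=40.7, B=202.3. 24·(0.2012 − sin(2π·0.2012)/(2π)) = 1.1870 → s = 68.1870
radial distance = base radius + s = 49 + 68.1870 = 117.1870

117.1870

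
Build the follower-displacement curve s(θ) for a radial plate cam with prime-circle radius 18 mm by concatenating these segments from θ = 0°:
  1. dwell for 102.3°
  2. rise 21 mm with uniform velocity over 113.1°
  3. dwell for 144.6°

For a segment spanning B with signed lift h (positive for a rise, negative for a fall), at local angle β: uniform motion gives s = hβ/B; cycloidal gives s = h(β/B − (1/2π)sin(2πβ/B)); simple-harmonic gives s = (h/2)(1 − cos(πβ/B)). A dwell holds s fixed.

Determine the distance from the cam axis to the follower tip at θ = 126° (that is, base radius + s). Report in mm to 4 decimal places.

seg 1 [0°–102.3°] dwell: s stays 0.0000
seg 2 [102.3°–215.4°] uniform, h=21: θ=126° here. β=23.7, B=113.1. 21·23.7/113.1 = 4.4005 → s = 4.4005
radial distance = base radius + s = 18 + 4.4005 = 22.4005

22.4005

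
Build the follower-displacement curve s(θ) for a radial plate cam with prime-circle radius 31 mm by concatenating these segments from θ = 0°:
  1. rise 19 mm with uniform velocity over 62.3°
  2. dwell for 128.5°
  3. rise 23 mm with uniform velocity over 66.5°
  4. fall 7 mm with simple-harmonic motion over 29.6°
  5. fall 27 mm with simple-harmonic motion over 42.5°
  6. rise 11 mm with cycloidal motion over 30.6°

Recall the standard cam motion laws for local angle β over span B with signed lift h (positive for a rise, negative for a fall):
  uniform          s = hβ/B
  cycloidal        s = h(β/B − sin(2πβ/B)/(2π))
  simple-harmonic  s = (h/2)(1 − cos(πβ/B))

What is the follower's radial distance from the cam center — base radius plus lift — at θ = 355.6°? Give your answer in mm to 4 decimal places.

seg 1 [0°–62.3°] uniform, h=19: full span → s += 19 → s = 19.0000
seg 2 [62.3°–190.8°] dwell: s stays 19.0000
seg 3 [190.8°–257.3°] uniform, h=23: full span → s += 23 → s = 42.0000
seg 4 [257.3°–286.9°] simple-harmonic, h=-7: full span → s += -7 → s = 35.0000
seg 5 [286.9°–329.4°] simple-harmonic, h=-27: full span → s += -27 → s = 8.0000
seg 6 [329.4°–360°] cycloidal, h=11: θ=355.6° here. β=26.2, B=30.6. 11·(0.8562 − sin(2π·0.8562)/(2π)) = 10.7934 → s = 18.7934
radial distance = base radius + s = 31 + 18.7934 = 49.7934

49.7934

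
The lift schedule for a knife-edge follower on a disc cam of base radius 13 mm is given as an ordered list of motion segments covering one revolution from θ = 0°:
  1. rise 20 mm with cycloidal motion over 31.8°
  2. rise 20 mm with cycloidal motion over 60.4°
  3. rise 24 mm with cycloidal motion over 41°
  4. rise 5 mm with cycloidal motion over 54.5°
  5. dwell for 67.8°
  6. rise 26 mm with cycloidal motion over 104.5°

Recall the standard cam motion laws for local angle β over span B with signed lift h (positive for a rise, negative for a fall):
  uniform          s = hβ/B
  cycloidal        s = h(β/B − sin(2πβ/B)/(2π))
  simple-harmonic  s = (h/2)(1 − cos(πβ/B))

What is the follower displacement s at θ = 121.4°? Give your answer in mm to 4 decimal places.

seg 1 [0°–31.8°] cycloidal, h=20: full span → s += 20 → s = 20.0000
seg 2 [31.8°–92.2°] cycloidal, h=20: full span → s += 20 → s = 40.0000
seg 3 [92.2°–133.2°] cycloidal, h=24: θ=121.4° here. β=29.2, B=41. 24·(0.7122 − sin(2π·0.7122)/(2π)) = 20.8051 → s = 60.8051

60.8051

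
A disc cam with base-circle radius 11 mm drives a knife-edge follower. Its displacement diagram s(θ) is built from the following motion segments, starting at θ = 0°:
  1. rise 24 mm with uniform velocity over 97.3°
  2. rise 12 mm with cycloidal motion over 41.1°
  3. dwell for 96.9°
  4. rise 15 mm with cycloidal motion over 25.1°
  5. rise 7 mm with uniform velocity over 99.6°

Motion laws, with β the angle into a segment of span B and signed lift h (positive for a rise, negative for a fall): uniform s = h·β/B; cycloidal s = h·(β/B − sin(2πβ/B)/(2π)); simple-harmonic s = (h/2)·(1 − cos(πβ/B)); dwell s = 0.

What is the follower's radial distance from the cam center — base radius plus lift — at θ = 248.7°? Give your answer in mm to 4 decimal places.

seg 1 [0°–97.3°] uniform, h=24: full span → s += 24 → s = 24.0000
seg 2 [97.3°–138.4°] cycloidal, h=12: full span → s += 12 → s = 36.0000
seg 3 [138.4°–235.3°] dwell: s stays 36.0000
seg 4 [235.3°–260.4°] cycloidal, h=15: θ=248.7° here. β=13.4, B=25.1. 15·(0.5339 − sin(2π·0.5339)/(2π)) = 8.5121 → s = 44.5121
radial distance = base radius + s = 11 + 44.5121 = 55.5121

55.5121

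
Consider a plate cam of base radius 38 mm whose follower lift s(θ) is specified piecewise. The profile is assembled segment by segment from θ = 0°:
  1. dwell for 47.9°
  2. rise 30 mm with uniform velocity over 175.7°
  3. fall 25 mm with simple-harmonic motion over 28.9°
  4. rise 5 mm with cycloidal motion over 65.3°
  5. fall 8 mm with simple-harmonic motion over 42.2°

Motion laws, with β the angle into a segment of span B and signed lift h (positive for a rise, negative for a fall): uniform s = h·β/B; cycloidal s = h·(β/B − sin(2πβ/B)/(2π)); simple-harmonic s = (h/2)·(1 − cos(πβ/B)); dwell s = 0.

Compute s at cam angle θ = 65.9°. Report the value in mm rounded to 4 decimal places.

seg 1 [0°–47.9°] dwell: s stays 0.0000
seg 2 [47.9°–223.6°] uniform, h=30: θ=65.9° here. β=18, B=175.7. 30·18/175.7 = 3.0734 → s = 3.0734

3.0734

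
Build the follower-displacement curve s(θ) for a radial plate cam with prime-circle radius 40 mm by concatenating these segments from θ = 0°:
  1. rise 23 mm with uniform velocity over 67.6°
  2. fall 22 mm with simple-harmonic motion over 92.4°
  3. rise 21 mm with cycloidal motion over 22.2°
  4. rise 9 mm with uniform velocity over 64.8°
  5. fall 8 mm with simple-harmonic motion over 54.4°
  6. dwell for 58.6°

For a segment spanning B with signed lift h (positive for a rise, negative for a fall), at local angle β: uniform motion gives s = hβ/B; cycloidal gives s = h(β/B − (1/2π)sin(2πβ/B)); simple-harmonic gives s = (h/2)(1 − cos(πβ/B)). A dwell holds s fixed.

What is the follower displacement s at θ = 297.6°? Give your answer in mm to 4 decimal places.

seg 1 [0°–67.6°] uniform, h=23: full span → s += 23 → s = 23.0000
seg 2 [67.6°–160°] simple-harmonic, h=-22: full span → s += -22 → s = 1.0000
seg 3 [160°–182.2°] cycloidal, h=21: full span → s += 21 → s = 22.0000
seg 4 [182.2°–247°] uniform, h=9: full span → s += 9 → s = 31.0000
seg 5 [247°–301.4°] simple-harmonic, h=-8: θ=297.6° here. β=50.6, B=54.4. -8/2·(1 − cos(π·0.9301)) = -7.9041 → s = 23.0959

23.0959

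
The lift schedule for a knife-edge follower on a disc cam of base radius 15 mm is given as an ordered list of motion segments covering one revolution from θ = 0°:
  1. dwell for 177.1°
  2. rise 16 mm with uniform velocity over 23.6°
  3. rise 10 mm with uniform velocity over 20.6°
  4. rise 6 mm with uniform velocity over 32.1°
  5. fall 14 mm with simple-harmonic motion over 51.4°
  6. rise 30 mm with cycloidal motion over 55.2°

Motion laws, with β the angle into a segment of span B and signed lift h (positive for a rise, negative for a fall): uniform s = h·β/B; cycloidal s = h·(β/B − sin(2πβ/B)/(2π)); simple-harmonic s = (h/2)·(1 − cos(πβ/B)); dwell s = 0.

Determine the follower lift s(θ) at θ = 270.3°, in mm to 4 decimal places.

seg 1 [0°–177.1°] dwell: s stays 0.0000
seg 2 [177.1°–200.7°] uniform, h=16: full span → s += 16 → s = 16.0000
seg 3 [200.7°–221.3°] uniform, h=10: full span → s += 10 → s = 26.0000
seg 4 [221.3°–253.4°] uniform, h=6: full span → s += 6 → s = 32.0000
seg 5 [253.4°–304.8°] simple-harmonic, h=-14: θ=270.3° here. β=16.9, B=51.4. -14/2·(1 − cos(π·0.3288)) = -3.4139 → s = 28.5861

28.5861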